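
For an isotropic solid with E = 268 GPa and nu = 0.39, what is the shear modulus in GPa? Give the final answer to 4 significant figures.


G = E / (2*(1+nu))
G = 268 / (2*(1+0.39))
G = 96.4 GPa


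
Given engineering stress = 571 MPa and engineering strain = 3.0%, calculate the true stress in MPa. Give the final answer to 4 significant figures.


sigma_true = sigma_eng * (1 + epsilon_eng)
sigma_true = 571 * (1 + 0.03)
sigma_true = 588.1 MPa


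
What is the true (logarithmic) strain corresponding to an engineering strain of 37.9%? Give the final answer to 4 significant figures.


epsilon_true = ln(1 + epsilon_eng)
epsilon_true = ln(1 + 0.379)
epsilon_true = 0.3214


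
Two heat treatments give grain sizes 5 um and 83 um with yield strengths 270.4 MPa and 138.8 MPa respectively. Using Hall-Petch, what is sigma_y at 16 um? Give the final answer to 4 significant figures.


sigma_y = sigma0 + k / sqrt(d)
1/sqrt(d1) = 1/sqrt(5e-06) = 447.214;  1/sqrt(d2) = 109.764
k = (sigma1 - sigma2) / (1/sqrt(d1) - 1/sqrt(d2)) = (270.4 - 138.8) / (447.214 - 109.764) = 0.389984 MPa*m^0.5
sigma0 = sigma1 - k/sqrt(d1) = 270.4 - 0.389984*447.214 = 95.9936 MPa
sigma_y(d3) = 95.9936 + 0.389984 / sqrt(1.6e-05) = 193.5 MPa


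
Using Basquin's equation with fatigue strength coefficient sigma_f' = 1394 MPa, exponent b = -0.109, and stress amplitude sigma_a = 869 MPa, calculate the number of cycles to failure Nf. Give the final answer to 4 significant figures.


sigma_a = sigma_f' * (2*Nf)^b
2*Nf = (sigma_a / sigma_f')^(1/b)
2*Nf = (869 / 1394)^(1/-0.109)
2*Nf = 76.3771
Nf = 38.19 cycles


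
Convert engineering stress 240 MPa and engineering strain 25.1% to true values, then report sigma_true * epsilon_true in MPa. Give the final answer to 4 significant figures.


sigma_true = sigma_eng * (1 + epsilon_eng)
sigma_true = 240 * (1 + 0.251) = 300.24 MPa
epsilon_true = ln(1 + epsilon_eng)
epsilon_true = ln(1 + 0.251) = 0.223943
sigma_true * epsilon_true = 300.24 * 0.223943 = 67.24 MPa


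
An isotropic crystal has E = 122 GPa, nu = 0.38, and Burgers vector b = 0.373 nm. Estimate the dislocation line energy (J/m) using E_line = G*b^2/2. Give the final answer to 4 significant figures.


Step 1: G = E / (2*(1+nu))
G = 122 / (2*(1+0.38)) = 44.2029 GPa = 4.42029e+10 Pa
Step 2: E_line = G*b^2/2
b = 0.373 nm = 3.73e-10 m
E_line = 0.5 * 4.42029e+10 * (3.73e-10)^2 = 3.075e-09 J/m


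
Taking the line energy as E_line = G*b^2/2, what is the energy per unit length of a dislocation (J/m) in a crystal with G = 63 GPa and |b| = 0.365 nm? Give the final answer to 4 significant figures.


E = G*b^2/2
b = 0.365 nm = 3.65e-10 m
G = 63 GPa = 6.3e+10 Pa
E = 0.5 * 6.3e+10 * (3.65e-10)^2
E = 4.197e-09 J/m


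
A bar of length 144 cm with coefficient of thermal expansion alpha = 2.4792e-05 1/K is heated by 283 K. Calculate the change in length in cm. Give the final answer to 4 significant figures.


dL = L0 * alpha * dT
dL = 144 * 2.4792e-05 * 283
dL = 1.01 cm


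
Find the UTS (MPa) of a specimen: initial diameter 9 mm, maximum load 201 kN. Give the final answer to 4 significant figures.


A0 = pi*(d/2)^2 = pi*(9/2)^2 = 63.6173 mm^2
UTS = F_max / A0 = 201*1000 / 63.6173
UTS = 3160 MPa


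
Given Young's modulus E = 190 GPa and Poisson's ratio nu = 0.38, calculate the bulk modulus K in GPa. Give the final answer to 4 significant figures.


K = E / (3*(1-2*nu))
K = 190 / (3*(1-2*0.38))
K = 263.9 GPa


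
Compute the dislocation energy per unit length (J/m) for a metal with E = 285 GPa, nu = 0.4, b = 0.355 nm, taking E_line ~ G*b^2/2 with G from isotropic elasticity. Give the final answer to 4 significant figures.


Step 1: G = E / (2*(1+nu))
G = 285 / (2*(1+0.4)) = 101.786 GPa = 1.01786e+11 Pa
Step 2: E_line = G*b^2/2
b = 0.355 nm = 3.55e-10 m
E_line = 0.5 * 1.01786e+11 * (3.55e-10)^2 = 6.414e-09 J/m


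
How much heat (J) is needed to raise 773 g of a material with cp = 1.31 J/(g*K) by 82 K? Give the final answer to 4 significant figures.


Q = m * cp * dT
Q = 773 * 1.31 * 82
Q = 83040 J


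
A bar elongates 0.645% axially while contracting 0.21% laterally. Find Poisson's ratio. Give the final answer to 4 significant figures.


nu = -epsilon_lat / epsilon_axial
Lateral strain is contraction (negative), so using magnitudes:
nu = 0.21 / 0.645
nu = 0.3256


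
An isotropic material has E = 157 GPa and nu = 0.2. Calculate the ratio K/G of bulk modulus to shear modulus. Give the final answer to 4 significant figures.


G = E / (2*(1+nu))
G = 157 / (2*(1+0.2)) = 65.4167 GPa
K = E / (3*(1-2*nu))
K = 157 / (3*(1-2*0.2)) = 87.2222 GPa
K/G = 87.2222 / 65.4167 = 1.333


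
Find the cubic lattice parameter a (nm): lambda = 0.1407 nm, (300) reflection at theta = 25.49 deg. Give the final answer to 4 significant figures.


d = lambda / (2*sin(theta))
d = 0.1407 / (2*sin(25.49 deg))
d = 0.16347 nm
a = d * sqrt(h^2+k^2+l^2) = 0.16347 * sqrt(9)
a = 0.4904 nm


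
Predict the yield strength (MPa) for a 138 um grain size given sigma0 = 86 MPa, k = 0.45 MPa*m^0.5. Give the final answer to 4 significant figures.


sigma_y = sigma0 + k / sqrt(d)
d = 138 um = 1.38e-04 m
sigma_y = 86 + 0.45 / sqrt(1.38e-04)
sigma_y = 124.3 MPa


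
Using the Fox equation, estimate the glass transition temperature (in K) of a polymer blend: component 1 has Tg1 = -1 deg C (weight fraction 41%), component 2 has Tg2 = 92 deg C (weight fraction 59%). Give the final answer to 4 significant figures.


1/Tg = w1/Tg1 + w2/Tg2 (in Kelvin)
Tg1 = 272.15 K, Tg2 = 365.15 K
1/Tg = 0.41/272.15 + 0.59/365.15
Tg = 320.3 K


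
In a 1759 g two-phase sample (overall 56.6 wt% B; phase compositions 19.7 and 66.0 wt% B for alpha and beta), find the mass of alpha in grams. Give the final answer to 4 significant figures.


f_alpha = (C_beta - C0) / (C_beta - C_alpha)
f_alpha = (66.0 - 56.6) / (66.0 - 19.7) = 0.203024
m_alpha = f_alpha * m_total = 0.203024 * 1759 = 357.1 g


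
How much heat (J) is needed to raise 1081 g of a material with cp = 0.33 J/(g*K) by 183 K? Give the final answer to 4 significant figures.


Q = m * cp * dT
Q = 1081 * 0.33 * 183
Q = 65280 J


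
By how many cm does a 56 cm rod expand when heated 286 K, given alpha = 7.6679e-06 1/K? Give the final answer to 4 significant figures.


dL = L0 * alpha * dT
dL = 56 * 7.6679e-06 * 286
dL = 0.1228 cm


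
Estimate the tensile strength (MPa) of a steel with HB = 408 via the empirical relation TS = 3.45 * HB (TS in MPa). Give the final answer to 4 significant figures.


TS (MPa) = 3.45 * HB
TS = 3.45 * 408
TS = 1408 MPa


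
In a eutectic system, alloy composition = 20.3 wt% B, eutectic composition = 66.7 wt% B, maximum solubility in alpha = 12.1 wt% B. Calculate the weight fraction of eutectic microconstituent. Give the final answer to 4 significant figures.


f_primary = (C_e - C0) / (C_e - C_alpha_max)
f_primary = (66.7 - 20.3) / (66.7 - 12.1)
f_primary = 0.849817
f_eutectic = 1 - 0.849817 = 0.1502


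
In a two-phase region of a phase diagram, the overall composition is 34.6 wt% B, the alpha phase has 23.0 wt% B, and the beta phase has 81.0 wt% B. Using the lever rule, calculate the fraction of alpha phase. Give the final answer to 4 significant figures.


f_alpha = (C_beta - C0) / (C_beta - C_alpha)
f_alpha = (81.0 - 34.6) / (81.0 - 23.0)
f_alpha = 0.8


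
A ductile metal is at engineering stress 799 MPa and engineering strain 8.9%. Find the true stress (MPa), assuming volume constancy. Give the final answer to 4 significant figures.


sigma_true = sigma_eng * (1 + epsilon_eng)
sigma_true = 799 * (1 + 0.089)
sigma_true = 870.1 MPa


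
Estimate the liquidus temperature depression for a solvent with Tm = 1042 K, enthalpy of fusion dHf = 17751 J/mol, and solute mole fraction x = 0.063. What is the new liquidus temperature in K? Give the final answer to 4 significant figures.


dT = R*Tm^2*x / dHf
dT = 8.314 * 1042^2 * 0.063 / 17751
dT = 32.0378 K
T_new = 1042 - 32.0378 = 1010 K


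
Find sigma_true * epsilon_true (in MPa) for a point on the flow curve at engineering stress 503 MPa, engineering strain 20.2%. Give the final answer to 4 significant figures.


sigma_true = sigma_eng * (1 + epsilon_eng)
sigma_true = 503 * (1 + 0.202) = 604.606 MPa
epsilon_true = ln(1 + epsilon_eng)
epsilon_true = ln(1 + 0.202) = 0.183987
sigma_true * epsilon_true = 604.606 * 0.183987 = 111.2 MPa


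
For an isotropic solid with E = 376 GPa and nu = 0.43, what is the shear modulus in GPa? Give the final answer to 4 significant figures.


G = E / (2*(1+nu))
G = 376 / (2*(1+0.43))
G = 131.5 GPa


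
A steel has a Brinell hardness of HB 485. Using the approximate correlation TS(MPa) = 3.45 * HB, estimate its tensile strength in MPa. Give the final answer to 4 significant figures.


TS (MPa) = 3.45 * HB
TS = 3.45 * 485
TS = 1673 MPa


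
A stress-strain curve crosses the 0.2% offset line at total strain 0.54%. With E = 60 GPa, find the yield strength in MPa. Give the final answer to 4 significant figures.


Offset strain = 0.002
Elastic strain at yield = total_strain - offset = 5.4e-03 - 0.002 = 3.4e-03
sigma_y = E * elastic_strain = 60000 * 3.4e-03
sigma_y = 204 MPa


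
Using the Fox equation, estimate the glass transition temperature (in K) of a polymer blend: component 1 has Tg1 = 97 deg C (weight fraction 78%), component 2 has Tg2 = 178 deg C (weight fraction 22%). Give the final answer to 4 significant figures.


1/Tg = w1/Tg1 + w2/Tg2 (in Kelvin)
Tg1 = 370.15 K, Tg2 = 451.15 K
1/Tg = 0.78/370.15 + 0.22/451.15
Tg = 385.4 K


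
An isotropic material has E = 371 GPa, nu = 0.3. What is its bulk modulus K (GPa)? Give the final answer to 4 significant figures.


K = E / (3*(1-2*nu))
K = 371 / (3*(1-2*0.3))
K = 309.2 GPa


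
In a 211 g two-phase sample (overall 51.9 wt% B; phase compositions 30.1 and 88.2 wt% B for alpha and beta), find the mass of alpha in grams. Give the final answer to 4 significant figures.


f_alpha = (C_beta - C0) / (C_beta - C_alpha)
f_alpha = (88.2 - 51.9) / (88.2 - 30.1) = 0.624785
m_alpha = f_alpha * m_total = 0.624785 * 211 = 131.8 g


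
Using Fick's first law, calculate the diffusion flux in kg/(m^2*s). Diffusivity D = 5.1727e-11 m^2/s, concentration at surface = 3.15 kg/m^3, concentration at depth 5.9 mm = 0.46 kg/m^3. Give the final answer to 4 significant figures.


J = -D * (dC/dx) = D * (C1 - C2) / dx
J = 5.1727e-11 * (3.15 - 0.46) / 5.9e-03
J = 2.358e-08 kg/(m^2*s)


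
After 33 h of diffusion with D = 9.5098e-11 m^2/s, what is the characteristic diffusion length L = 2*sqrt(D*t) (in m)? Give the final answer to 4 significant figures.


t = 33 hr = 118800 s
Diffusion length = 2*sqrt(D*t)
= 2*sqrt(9.5098e-11 * 118800)
= 6.722e-03 m


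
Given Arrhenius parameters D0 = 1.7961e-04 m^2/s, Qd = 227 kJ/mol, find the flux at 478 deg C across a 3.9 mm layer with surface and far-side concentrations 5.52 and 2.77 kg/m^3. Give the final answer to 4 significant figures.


Step 1: D = D0 * exp(-Qd/(R*T))
T = 478 + 273.15 = 751.15 K
D = 1.7961e-04 * exp(-227e3 / (8.314 * 751.15)) = 2.93955e-20 m^2/s
Step 2: J = D * (C1 - C2) / dx
J = 2.93955e-20 * (5.52 - 2.77) / 3.9e-03
J = 2.073e-17 kg/(m^2*s)


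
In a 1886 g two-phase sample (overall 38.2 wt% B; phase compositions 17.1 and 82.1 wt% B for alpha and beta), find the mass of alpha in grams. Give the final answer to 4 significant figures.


f_alpha = (C_beta - C0) / (C_beta - C_alpha)
f_alpha = (82.1 - 38.2) / (82.1 - 17.1) = 0.675385
m_alpha = f_alpha * m_total = 0.675385 * 1886 = 1274 g


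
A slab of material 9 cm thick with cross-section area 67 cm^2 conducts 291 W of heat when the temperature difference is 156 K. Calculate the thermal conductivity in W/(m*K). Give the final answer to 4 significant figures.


k = Q*L / (A*dT)
L = 0.09 m, A = 6.7e-03 m^2
k = 291 * 0.09 / (6.7e-03 * 156)
k = 25.06 W/(m*K)


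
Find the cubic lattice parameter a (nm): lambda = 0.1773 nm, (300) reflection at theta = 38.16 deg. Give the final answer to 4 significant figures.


d = lambda / (2*sin(theta))
d = 0.1773 / (2*sin(38.16 deg))
d = 0.143479 nm
a = d * sqrt(h^2+k^2+l^2) = 0.143479 * sqrt(9)
a = 0.4304 nm


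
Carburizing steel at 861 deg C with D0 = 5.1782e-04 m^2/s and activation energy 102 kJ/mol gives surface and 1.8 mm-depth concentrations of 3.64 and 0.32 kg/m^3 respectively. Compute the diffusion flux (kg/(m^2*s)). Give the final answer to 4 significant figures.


Step 1: D = D0 * exp(-Qd/(R*T))
T = 861 + 273.15 = 1134.15 K
D = 5.1782e-04 * exp(-102e3 / (8.314 * 1134.15)) = 1.03819e-08 m^2/s
Step 2: J = D * (C1 - C2) / dx
J = 1.03819e-08 * (3.64 - 0.32) / 1.8e-03
J = 1.915e-05 kg/(m^2*s)


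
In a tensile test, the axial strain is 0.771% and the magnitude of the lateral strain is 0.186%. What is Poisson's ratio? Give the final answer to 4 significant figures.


nu = -epsilon_lat / epsilon_axial
Lateral strain is contraction (negative), so using magnitudes:
nu = 0.186 / 0.771
nu = 0.2412


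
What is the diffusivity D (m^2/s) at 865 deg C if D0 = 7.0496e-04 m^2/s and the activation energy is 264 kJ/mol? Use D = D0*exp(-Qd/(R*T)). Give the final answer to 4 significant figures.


D = D0 * exp(-Qd / (R*T))
T = 1138.15 K
D = 7.0496e-04 * exp(-264e3 / (8.314 * 1138.15))
D = 5.39e-16 m^2/s


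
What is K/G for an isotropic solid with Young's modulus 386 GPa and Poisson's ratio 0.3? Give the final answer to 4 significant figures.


G = E / (2*(1+nu))
G = 386 / (2*(1+0.3)) = 148.462 GPa
K = E / (3*(1-2*nu))
K = 386 / (3*(1-2*0.3)) = 321.667 GPa
K/G = 321.667 / 148.462 = 2.167


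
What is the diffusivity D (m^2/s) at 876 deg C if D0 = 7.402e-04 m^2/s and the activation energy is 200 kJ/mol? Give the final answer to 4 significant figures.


D = D0 * exp(-Qd / (R*T))
T = 1149.15 K
D = 7.402e-04 * exp(-200e3 / (8.314 * 1149.15))
D = 5.998e-13 m^2/s


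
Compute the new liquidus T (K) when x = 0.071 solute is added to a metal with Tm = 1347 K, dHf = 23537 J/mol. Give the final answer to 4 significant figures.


dT = R*Tm^2*x / dHf
dT = 8.314 * 1347^2 * 0.071 / 23537
dT = 45.5043 K
T_new = 1347 - 45.5043 = 1301 K


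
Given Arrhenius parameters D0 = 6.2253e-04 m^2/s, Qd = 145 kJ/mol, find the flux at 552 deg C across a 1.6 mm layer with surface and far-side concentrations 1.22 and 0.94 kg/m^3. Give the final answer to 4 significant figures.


Step 1: D = D0 * exp(-Qd/(R*T))
T = 552 + 273.15 = 825.15 K
D = 6.2253e-04 * exp(-145e3 / (8.314 * 825.15)) = 4.11968e-13 m^2/s
Step 2: J = D * (C1 - C2) / dx
J = 4.11968e-13 * (1.22 - 0.94) / 1.6e-03
J = 7.209e-11 kg/(m^2*s)


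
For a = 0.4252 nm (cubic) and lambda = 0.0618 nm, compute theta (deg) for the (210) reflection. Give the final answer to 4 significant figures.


d = a / sqrt(h^2+k^2+l^2)
d = 0.4252 / sqrt(5) = 0.190155 nm
lambda = 2*d*sin(theta)  =>  sin(theta) = lambda / (2*d)
sin(theta) = 0.0618 / (2 * 0.190155) = 0.162499
theta = 9.352 deg


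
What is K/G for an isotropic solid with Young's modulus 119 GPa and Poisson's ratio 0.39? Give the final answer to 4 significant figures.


G = E / (2*(1+nu))
G = 119 / (2*(1+0.39)) = 42.8058 GPa
K = E / (3*(1-2*nu))
K = 119 / (3*(1-2*0.39)) = 180.303 GPa
K/G = 180.303 / 42.8058 = 4.212


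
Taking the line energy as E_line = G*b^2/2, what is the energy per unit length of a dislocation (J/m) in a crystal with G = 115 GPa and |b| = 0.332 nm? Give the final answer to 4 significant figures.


E = G*b^2/2
b = 0.332 nm = 3.32e-10 m
G = 115 GPa = 1.15e+11 Pa
E = 0.5 * 1.15e+11 * (3.32e-10)^2
E = 6.338e-09 J/m


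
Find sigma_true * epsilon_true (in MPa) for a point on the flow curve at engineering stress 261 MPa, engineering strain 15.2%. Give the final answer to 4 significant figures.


sigma_true = sigma_eng * (1 + epsilon_eng)
sigma_true = 261 * (1 + 0.152) = 300.672 MPa
epsilon_true = ln(1 + epsilon_eng)
epsilon_true = ln(1 + 0.152) = 0.1415
sigma_true * epsilon_true = 300.672 * 0.1415 = 42.54 MPa


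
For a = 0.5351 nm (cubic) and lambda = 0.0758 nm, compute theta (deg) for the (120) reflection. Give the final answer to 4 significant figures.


d = a / sqrt(h^2+k^2+l^2)
d = 0.5351 / sqrt(5) = 0.239304 nm
lambda = 2*d*sin(theta)  =>  sin(theta) = lambda / (2*d)
sin(theta) = 0.0758 / (2 * 0.239304) = 0.158376
theta = 9.113 deg


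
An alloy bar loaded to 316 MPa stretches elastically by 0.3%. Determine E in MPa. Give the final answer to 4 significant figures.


E = sigma / epsilon
epsilon = 0.3% = 3e-03
E = 316 / 3e-03
E = 105300 MPa


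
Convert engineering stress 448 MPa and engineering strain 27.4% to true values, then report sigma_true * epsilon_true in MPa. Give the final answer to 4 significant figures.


sigma_true = sigma_eng * (1 + epsilon_eng)
sigma_true = 448 * (1 + 0.274) = 570.752 MPa
epsilon_true = ln(1 + epsilon_eng)
epsilon_true = ln(1 + 0.274) = 0.242162
sigma_true * epsilon_true = 570.752 * 0.242162 = 138.2 MPa


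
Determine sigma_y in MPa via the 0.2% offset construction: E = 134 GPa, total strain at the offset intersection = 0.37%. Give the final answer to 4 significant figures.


Offset strain = 0.002
Elastic strain at yield = total_strain - offset = 3.7e-03 - 0.002 = 1.7e-03
sigma_y = E * elastic_strain = 134000 * 1.7e-03
sigma_y = 227.8 MPa


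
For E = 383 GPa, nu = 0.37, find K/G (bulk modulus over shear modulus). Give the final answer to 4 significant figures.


G = E / (2*(1+nu))
G = 383 / (2*(1+0.37)) = 139.781 GPa
K = E / (3*(1-2*nu))
K = 383 / (3*(1-2*0.37)) = 491.026 GPa
K/G = 491.026 / 139.781 = 3.513


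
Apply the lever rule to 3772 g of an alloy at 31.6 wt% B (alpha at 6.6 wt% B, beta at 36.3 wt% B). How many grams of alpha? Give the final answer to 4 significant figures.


f_alpha = (C_beta - C0) / (C_beta - C_alpha)
f_alpha = (36.3 - 31.6) / (36.3 - 6.6) = 0.158249
m_alpha = f_alpha * m_total = 0.158249 * 3772 = 596.9 g


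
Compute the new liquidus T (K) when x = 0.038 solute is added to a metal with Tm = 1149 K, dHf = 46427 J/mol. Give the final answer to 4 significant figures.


dT = R*Tm^2*x / dHf
dT = 8.314 * 1149^2 * 0.038 / 46427
dT = 8.98386 K
T_new = 1149 - 8.98386 = 1140 K


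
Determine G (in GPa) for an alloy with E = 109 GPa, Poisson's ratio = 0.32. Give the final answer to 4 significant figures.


G = E / (2*(1+nu))
G = 109 / (2*(1+0.32))
G = 41.29 GPa


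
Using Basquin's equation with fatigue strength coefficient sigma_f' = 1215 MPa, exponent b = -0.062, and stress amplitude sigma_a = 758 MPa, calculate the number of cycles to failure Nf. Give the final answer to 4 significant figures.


sigma_a = sigma_f' * (2*Nf)^b
2*Nf = (sigma_a / sigma_f')^(1/b)
2*Nf = (758 / 1215)^(1/-0.062)
2*Nf = 2018.15
Nf = 1009 cycles


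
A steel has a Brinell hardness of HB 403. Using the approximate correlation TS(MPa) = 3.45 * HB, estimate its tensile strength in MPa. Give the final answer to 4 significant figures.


TS (MPa) = 3.45 * HB
TS = 3.45 * 403
TS = 1390 MPa


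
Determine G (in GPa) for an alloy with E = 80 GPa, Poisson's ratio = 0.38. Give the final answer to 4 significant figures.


G = E / (2*(1+nu))
G = 80 / (2*(1+0.38))
G = 28.99 GPa


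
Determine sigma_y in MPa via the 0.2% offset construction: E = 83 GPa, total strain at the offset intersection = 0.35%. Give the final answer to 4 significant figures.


Offset strain = 0.002
Elastic strain at yield = total_strain - offset = 3.5e-03 - 0.002 = 1.5e-03
sigma_y = E * elastic_strain = 83000 * 1.5e-03
sigma_y = 124.5 MPa


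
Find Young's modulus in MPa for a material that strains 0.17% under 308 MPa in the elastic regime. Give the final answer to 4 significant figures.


E = sigma / epsilon
epsilon = 0.17% = 1.7e-03
E = 308 / 1.7e-03
E = 181200 MPa


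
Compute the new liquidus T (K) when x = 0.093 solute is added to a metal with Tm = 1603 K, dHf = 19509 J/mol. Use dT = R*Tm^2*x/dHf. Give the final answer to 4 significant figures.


dT = R*Tm^2*x / dHf
dT = 8.314 * 1603^2 * 0.093 / 19509
dT = 101.842 K
T_new = 1603 - 101.842 = 1501 K


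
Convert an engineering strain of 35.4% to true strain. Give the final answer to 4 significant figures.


epsilon_true = ln(1 + epsilon_eng)
epsilon_true = ln(1 + 0.354)
epsilon_true = 0.3031


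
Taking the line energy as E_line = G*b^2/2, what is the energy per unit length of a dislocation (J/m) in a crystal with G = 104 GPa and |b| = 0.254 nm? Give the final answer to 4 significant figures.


E = G*b^2/2
b = 0.254 nm = 2.54e-10 m
G = 104 GPa = 1.04e+11 Pa
E = 0.5 * 1.04e+11 * (2.54e-10)^2
E = 3.355e-09 J/m


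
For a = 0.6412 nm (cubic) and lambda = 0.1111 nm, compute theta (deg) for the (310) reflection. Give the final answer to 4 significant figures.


d = a / sqrt(h^2+k^2+l^2)
d = 0.6412 / sqrt(10) = 0.202765 nm
lambda = 2*d*sin(theta)  =>  sin(theta) = lambda / (2*d)
sin(theta) = 0.1111 / (2 * 0.202765) = 0.273962
theta = 15.9 deg


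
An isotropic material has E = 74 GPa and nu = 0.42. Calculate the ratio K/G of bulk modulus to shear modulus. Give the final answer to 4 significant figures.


G = E / (2*(1+nu))
G = 74 / (2*(1+0.42)) = 26.0563 GPa
K = E / (3*(1-2*nu))
K = 74 / (3*(1-2*0.42)) = 154.167 GPa
K/G = 154.167 / 26.0563 = 5.917


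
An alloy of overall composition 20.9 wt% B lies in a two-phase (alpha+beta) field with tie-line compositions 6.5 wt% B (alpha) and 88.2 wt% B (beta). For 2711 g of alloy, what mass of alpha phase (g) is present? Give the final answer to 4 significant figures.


f_alpha = (C_beta - C0) / (C_beta - C_alpha)
f_alpha = (88.2 - 20.9) / (88.2 - 6.5) = 0.823745
m_alpha = f_alpha * m_total = 0.823745 * 2711 = 2233 g


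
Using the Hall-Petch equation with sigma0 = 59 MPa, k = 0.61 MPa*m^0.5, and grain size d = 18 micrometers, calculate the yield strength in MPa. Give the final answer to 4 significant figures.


sigma_y = sigma0 + k / sqrt(d)
d = 18 um = 1.8e-05 m
sigma_y = 59 + 0.61 / sqrt(1.8e-05)
sigma_y = 202.8 MPa


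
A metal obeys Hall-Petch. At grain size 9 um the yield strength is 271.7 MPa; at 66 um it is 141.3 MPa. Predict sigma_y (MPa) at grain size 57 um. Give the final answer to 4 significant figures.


sigma_y = sigma0 + k / sqrt(d)
1/sqrt(d1) = 1/sqrt(9e-06) = 333.333;  1/sqrt(d2) = 123.091
k = (sigma1 - sigma2) / (1/sqrt(d1) - 1/sqrt(d2)) = (271.7 - 141.3) / (333.333 - 123.091) = 0.620238 MPa*m^0.5
sigma0 = sigma1 - k/sqrt(d1) = 271.7 - 0.620238*333.333 = 64.954 MPa
sigma_y(d3) = 64.954 + 0.620238 / sqrt(5.7e-05) = 147.1 MPa


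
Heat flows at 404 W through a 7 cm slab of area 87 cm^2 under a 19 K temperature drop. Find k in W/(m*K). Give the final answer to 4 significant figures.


k = Q*L / (A*dT)
L = 0.07 m, A = 8.7e-03 m^2
k = 404 * 0.07 / (8.7e-03 * 19)
k = 171.1 W/(m*K)


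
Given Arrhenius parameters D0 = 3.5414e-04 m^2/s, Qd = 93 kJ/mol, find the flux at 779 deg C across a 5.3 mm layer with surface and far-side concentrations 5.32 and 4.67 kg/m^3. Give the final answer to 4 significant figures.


Step 1: D = D0 * exp(-Qd/(R*T))
T = 779 + 273.15 = 1052.15 K
D = 3.5414e-04 * exp(-93e3 / (8.314 * 1052.15)) = 8.54999e-09 m^2/s
Step 2: J = D * (C1 - C2) / dx
J = 8.54999e-09 * (5.32 - 4.67) / 5.3e-03
J = 1.049e-06 kg/(m^2*s)


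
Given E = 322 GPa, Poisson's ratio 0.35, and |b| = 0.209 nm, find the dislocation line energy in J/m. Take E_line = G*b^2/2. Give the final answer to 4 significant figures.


Step 1: G = E / (2*(1+nu))
G = 322 / (2*(1+0.35)) = 119.259 GPa = 1.19259e+11 Pa
Step 2: E_line = G*b^2/2
b = 0.209 nm = 2.09e-10 m
E_line = 0.5 * 1.19259e+11 * (2.09e-10)^2 = 2.605e-09 J/m


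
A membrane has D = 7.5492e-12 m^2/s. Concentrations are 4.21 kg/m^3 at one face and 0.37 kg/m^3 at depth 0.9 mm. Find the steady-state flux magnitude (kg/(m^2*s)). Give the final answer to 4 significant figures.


J = -D * (dC/dx) = D * (C1 - C2) / dx
J = 7.5492e-12 * (4.21 - 0.37) / 9e-04
J = 3.221e-08 kg/(m^2*s)


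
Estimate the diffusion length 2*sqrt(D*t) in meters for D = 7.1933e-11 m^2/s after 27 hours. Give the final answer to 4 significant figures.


t = 27 hr = 97200 s
Diffusion length = 2*sqrt(D*t)
= 2*sqrt(7.1933e-11 * 97200)
= 5.288e-03 m


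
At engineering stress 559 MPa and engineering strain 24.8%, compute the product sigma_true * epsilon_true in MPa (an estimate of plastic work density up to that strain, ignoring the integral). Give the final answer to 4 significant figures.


sigma_true = sigma_eng * (1 + epsilon_eng)
sigma_true = 559 * (1 + 0.248) = 697.632 MPa
epsilon_true = ln(1 + epsilon_eng)
epsilon_true = ln(1 + 0.248) = 0.221542
sigma_true * epsilon_true = 697.632 * 0.221542 = 154.6 MPa


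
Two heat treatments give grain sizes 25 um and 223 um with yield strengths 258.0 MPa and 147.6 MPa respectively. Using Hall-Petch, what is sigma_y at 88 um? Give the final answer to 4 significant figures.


sigma_y = sigma0 + k / sqrt(d)
1/sqrt(d1) = 1/sqrt(2.5e-05) = 200;  1/sqrt(d2) = 66.965
k = (sigma1 - sigma2) / (1/sqrt(d1) - 1/sqrt(d2)) = (258.0 - 147.6) / (200 - 66.965) = 0.829857 MPa*m^0.5
sigma0 = sigma1 - k/sqrt(d1) = 258.0 - 0.829857*200 = 92.0287 MPa
sigma_y(d3) = 92.0287 + 0.829857 / sqrt(8.8e-05) = 180.5 MPa


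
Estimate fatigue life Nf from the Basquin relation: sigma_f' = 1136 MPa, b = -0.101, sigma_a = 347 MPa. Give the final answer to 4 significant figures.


sigma_a = sigma_f' * (2*Nf)^b
2*Nf = (sigma_a / sigma_f')^(1/b)
2*Nf = (347 / 1136)^(1/-0.101)
2*Nf = 125746
Nf = 62870 cycles


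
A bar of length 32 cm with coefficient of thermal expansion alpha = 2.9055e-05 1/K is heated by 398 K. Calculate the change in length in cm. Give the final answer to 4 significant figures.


dL = L0 * alpha * dT
dL = 32 * 2.9055e-05 * 398
dL = 0.37 cm


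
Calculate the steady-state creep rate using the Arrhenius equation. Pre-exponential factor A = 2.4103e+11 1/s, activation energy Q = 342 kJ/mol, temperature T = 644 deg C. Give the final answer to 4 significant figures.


rate = A * exp(-Q / (R*T))
T = 644 + 273.15 = 917.15 K
rate = 2.4103e+11 * exp(-342e3 / (8.314 * 917.15))
rate = 8.005e-09 1/s


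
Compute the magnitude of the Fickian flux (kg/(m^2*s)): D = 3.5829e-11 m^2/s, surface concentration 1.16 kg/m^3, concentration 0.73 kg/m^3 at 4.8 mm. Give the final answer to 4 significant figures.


J = -D * (dC/dx) = D * (C1 - C2) / dx
J = 3.5829e-11 * (1.16 - 0.73) / 4.8e-03
J = 3.21e-09 kg/(m^2*s)


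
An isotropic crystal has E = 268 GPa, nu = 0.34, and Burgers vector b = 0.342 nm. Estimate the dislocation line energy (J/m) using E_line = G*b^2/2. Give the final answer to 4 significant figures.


Step 1: G = E / (2*(1+nu))
G = 268 / (2*(1+0.34)) = 100 GPa = 1e+11 Pa
Step 2: E_line = G*b^2/2
b = 0.342 nm = 3.42e-10 m
E_line = 0.5 * 1e+11 * (3.42e-10)^2 = 5.848e-09 J/m


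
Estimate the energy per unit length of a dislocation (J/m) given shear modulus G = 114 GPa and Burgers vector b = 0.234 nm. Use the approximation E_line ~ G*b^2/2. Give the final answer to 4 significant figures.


E = G*b^2/2
b = 0.234 nm = 2.34e-10 m
G = 114 GPa = 1.14e+11 Pa
E = 0.5 * 1.14e+11 * (2.34e-10)^2
E = 3.121e-09 J/m


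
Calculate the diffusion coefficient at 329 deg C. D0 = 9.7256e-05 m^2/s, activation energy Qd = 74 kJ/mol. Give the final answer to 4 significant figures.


D = D0 * exp(-Qd / (R*T))
T = 602.15 K
D = 9.7256e-05 * exp(-74e3 / (8.314 * 602.15))
D = 3.702e-11 m^2/s


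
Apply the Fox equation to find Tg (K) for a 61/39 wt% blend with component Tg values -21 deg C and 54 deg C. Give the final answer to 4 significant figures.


1/Tg = w1/Tg1 + w2/Tg2 (in Kelvin)
Tg1 = 252.15 K, Tg2 = 327.15 K
1/Tg = 0.61/252.15 + 0.39/327.15
Tg = 276.9 K


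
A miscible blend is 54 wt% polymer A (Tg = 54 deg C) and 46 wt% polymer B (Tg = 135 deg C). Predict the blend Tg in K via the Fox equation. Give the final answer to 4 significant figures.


1/Tg = w1/Tg1 + w2/Tg2 (in Kelvin)
Tg1 = 327.15 K, Tg2 = 408.15 K
1/Tg = 0.54/327.15 + 0.46/408.15
Tg = 360 K


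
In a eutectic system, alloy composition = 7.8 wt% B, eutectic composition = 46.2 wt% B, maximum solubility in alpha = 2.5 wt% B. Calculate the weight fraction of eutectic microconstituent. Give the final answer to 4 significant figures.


f_primary = (C_e - C0) / (C_e - C_alpha_max)
f_primary = (46.2 - 7.8) / (46.2 - 2.5)
f_primary = 0.878719
f_eutectic = 1 - 0.878719 = 0.1213


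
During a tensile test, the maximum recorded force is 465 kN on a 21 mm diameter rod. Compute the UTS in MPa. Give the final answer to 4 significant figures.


A0 = pi*(d/2)^2 = pi*(21/2)^2 = 346.361 mm^2
UTS = F_max / A0 = 465*1000 / 346.361
UTS = 1343 MPa


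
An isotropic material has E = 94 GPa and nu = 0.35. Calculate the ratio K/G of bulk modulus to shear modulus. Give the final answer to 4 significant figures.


G = E / (2*(1+nu))
G = 94 / (2*(1+0.35)) = 34.8148 GPa
K = E / (3*(1-2*nu))
K = 94 / (3*(1-2*0.35)) = 104.444 GPa
K/G = 104.444 / 34.8148 = 3


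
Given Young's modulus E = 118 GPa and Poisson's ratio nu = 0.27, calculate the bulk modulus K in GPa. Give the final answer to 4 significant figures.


K = E / (3*(1-2*nu))
K = 118 / (3*(1-2*0.27))
K = 85.51 GPa


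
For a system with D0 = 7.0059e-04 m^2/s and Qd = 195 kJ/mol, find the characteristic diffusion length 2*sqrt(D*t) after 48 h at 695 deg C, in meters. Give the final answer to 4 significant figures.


Step 1: D = D0 * exp(-Qd/(R*T))
T = 968.15 K
D = 7.0059e-04 * exp(-195e3 / (8.314 * 968.15)) = 2.1098e-14 m^2/s
Step 2: L = 2*sqrt(D*t)
t = 48 h = 172800 s
L = 2*sqrt(2.1098e-14 * 172800) = 1.208e-04 m


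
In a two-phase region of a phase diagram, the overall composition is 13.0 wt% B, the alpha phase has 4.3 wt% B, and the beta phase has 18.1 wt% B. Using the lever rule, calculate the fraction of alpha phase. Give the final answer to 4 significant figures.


f_alpha = (C_beta - C0) / (C_beta - C_alpha)
f_alpha = (18.1 - 13.0) / (18.1 - 4.3)
f_alpha = 0.3696


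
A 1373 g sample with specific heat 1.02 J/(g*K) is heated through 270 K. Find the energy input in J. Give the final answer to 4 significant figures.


Q = m * cp * dT
Q = 1373 * 1.02 * 270
Q = 378100 J


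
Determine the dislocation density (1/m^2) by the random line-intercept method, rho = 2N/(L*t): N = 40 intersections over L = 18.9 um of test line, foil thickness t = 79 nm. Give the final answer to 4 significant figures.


rho = 2N / (L * t)
L = 18.9 um = 1.89e-05 m, t = 79 nm = 7.9e-08 m
rho = 2 * 40 / (1.89e-05 * 7.9e-08)
rho = 5.358e+13 1/m^2


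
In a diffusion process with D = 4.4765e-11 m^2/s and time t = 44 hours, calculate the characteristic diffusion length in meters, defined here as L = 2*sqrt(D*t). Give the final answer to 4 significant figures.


t = 44 hr = 158400 s
Diffusion length = 2*sqrt(D*t)
= 2*sqrt(4.4765e-11 * 158400)
= 5.326e-03 m


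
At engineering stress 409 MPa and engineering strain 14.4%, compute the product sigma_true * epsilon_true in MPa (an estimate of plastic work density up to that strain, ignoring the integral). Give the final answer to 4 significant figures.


sigma_true = sigma_eng * (1 + epsilon_eng)
sigma_true = 409 * (1 + 0.144) = 467.896 MPa
epsilon_true = ln(1 + epsilon_eng)
epsilon_true = ln(1 + 0.144) = 0.134531
sigma_true * epsilon_true = 467.896 * 0.134531 = 62.95 MPa


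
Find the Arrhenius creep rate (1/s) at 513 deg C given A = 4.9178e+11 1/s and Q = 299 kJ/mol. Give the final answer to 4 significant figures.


rate = A * exp(-Q / (R*T))
T = 513 + 273.15 = 786.15 K
rate = 4.9178e+11 * exp(-299e3 / (8.314 * 786.15))
rate = 6.674e-09 1/s


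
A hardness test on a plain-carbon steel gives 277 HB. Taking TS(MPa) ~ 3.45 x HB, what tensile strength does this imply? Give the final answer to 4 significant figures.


TS (MPa) = 3.45 * HB
TS = 3.45 * 277
TS = 955.7 MPa


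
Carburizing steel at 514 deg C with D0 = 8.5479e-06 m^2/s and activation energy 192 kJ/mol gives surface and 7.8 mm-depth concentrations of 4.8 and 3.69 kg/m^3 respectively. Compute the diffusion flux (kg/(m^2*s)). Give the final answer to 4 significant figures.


Step 1: D = D0 * exp(-Qd/(R*T))
T = 514 + 273.15 = 787.15 K
D = 8.5479e-06 * exp(-192e3 / (8.314 * 787.15)) = 1.55036e-18 m^2/s
Step 2: J = D * (C1 - C2) / dx
J = 1.55036e-18 * (4.8 - 3.69) / 7.8e-03
J = 2.206e-16 kg/(m^2*s)


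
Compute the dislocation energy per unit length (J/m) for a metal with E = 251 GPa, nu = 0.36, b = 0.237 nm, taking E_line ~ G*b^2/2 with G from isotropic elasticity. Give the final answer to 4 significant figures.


Step 1: G = E / (2*(1+nu))
G = 251 / (2*(1+0.36)) = 92.2794 GPa = 9.22794e+10 Pa
Step 2: E_line = G*b^2/2
b = 0.237 nm = 2.37e-10 m
E_line = 0.5 * 9.22794e+10 * (2.37e-10)^2 = 2.592e-09 J/m


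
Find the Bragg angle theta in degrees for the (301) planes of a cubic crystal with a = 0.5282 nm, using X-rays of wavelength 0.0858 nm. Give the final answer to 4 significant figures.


d = a / sqrt(h^2+k^2+l^2)
d = 0.5282 / sqrt(10) = 0.167032 nm
lambda = 2*d*sin(theta)  =>  sin(theta) = lambda / (2*d)
sin(theta) = 0.0858 / (2 * 0.167032) = 0.256838
theta = 14.88 deg


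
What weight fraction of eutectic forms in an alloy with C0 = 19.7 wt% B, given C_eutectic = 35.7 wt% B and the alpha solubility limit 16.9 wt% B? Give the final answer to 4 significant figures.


f_primary = (C_e - C0) / (C_e - C_alpha_max)
f_primary = (35.7 - 19.7) / (35.7 - 16.9)
f_primary = 0.851064
f_eutectic = 1 - 0.851064 = 0.1489


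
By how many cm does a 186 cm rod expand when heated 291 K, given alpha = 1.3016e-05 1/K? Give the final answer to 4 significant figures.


dL = L0 * alpha * dT
dL = 186 * 1.3016e-05 * 291
dL = 0.7045 cm


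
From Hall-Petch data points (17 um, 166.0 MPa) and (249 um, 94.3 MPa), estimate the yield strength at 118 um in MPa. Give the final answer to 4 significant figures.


sigma_y = sigma0 + k / sqrt(d)
1/sqrt(d1) = 1/sqrt(1.7e-05) = 242.536;  1/sqrt(d2) = 63.3724
k = (sigma1 - sigma2) / (1/sqrt(d1) - 1/sqrt(d2)) = (166.0 - 94.3) / (242.536 - 63.3724) = 0.400194 MPa*m^0.5
sigma0 = sigma1 - k/sqrt(d1) = 166.0 - 0.400194*242.536 = 68.9387 MPa
sigma_y(d3) = 68.9387 + 0.400194 / sqrt(1.18e-04) = 105.8 MPa


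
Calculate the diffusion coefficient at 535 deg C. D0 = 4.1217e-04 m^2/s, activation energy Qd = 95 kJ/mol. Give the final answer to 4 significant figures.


D = D0 * exp(-Qd / (R*T))
T = 808.15 K
D = 4.1217e-04 * exp(-95e3 / (8.314 * 808.15))
D = 2.982e-10 m^2/s


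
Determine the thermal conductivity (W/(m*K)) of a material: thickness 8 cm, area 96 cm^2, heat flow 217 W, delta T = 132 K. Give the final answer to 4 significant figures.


k = Q*L / (A*dT)
L = 0.08 m, A = 9.6e-03 m^2
k = 217 * 0.08 / (9.6e-03 * 132)
k = 13.7 W/(m*K)


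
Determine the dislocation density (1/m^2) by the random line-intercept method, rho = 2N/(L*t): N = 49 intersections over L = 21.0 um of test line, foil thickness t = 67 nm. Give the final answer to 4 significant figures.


rho = 2N / (L * t)
L = 21.0 um = 2.1e-05 m, t = 67 nm = 6.7e-08 m
rho = 2 * 49 / (2.1e-05 * 6.7e-08)
rho = 6.965e+13 1/m^2


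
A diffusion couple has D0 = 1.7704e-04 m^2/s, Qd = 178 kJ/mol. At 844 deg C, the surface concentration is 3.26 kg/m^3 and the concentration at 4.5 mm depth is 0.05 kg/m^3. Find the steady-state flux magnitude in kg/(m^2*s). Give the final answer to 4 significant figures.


Step 1: D = D0 * exp(-Qd/(R*T))
T = 844 + 273.15 = 1117.15 K
D = 1.7704e-04 * exp(-178e3 / (8.314 * 1117.15)) = 8.41425e-13 m^2/s
Step 2: J = D * (C1 - C2) / dx
J = 8.41425e-13 * (3.26 - 0.05) / 4.5e-03
J = 6.002e-10 kg/(m^2*s)


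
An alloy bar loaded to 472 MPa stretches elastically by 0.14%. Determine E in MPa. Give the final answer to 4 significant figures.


E = sigma / epsilon
epsilon = 0.14% = 1.4e-03
E = 472 / 1.4e-03
E = 337100 MPa


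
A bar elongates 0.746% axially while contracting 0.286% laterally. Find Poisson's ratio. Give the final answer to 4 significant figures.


nu = -epsilon_lat / epsilon_axial
Lateral strain is contraction (negative), so using magnitudes:
nu = 0.286 / 0.746
nu = 0.3834


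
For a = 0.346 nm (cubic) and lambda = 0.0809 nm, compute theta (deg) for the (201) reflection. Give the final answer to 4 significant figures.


d = a / sqrt(h^2+k^2+l^2)
d = 0.346 / sqrt(5) = 0.154736 nm
lambda = 2*d*sin(theta)  =>  sin(theta) = lambda / (2*d)
sin(theta) = 0.0809 / (2 * 0.154736) = 0.261413
theta = 15.15 deg


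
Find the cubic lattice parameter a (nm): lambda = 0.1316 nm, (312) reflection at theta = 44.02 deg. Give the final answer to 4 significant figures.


d = lambda / (2*sin(theta))
d = 0.1316 / (2*sin(44.02 deg))
d = 0.0946886 nm
a = d * sqrt(h^2+k^2+l^2) = 0.0946886 * sqrt(14)
a = 0.3543 nm


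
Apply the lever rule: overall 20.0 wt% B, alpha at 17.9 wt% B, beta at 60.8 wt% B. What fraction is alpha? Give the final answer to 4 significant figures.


f_alpha = (C_beta - C0) / (C_beta - C_alpha)
f_alpha = (60.8 - 20.0) / (60.8 - 17.9)
f_alpha = 0.951


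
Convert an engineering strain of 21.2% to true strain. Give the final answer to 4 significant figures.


epsilon_true = ln(1 + epsilon_eng)
epsilon_true = ln(1 + 0.212)
epsilon_true = 0.1923


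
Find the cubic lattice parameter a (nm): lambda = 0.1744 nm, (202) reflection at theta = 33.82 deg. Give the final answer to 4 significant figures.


d = lambda / (2*sin(theta))
d = 0.1744 / (2*sin(33.82 deg))
d = 0.15667 nm
a = d * sqrt(h^2+k^2+l^2) = 0.15667 * sqrt(8)
a = 0.4431 nm


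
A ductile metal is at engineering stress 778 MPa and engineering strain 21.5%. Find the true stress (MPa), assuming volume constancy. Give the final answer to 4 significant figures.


sigma_true = sigma_eng * (1 + epsilon_eng)
sigma_true = 778 * (1 + 0.215)
sigma_true = 945.3 MPa


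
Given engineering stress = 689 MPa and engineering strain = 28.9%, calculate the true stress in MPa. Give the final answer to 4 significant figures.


sigma_true = sigma_eng * (1 + epsilon_eng)
sigma_true = 689 * (1 + 0.289)
sigma_true = 888.1 MPa


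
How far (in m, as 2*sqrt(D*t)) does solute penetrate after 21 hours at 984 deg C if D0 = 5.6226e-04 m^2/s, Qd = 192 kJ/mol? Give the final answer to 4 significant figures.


Step 1: D = D0 * exp(-Qd/(R*T))
T = 1257.15 K
D = 5.6226e-04 * exp(-192e3 / (8.314 * 1257.15)) = 5.91616e-12 m^2/s
Step 2: L = 2*sqrt(D*t)
t = 21 h = 75600 s
L = 2*sqrt(5.91616e-12 * 75600) = 1.338e-03 m


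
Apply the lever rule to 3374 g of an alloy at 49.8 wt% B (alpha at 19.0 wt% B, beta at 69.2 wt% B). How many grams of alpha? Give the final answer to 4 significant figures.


f_alpha = (C_beta - C0) / (C_beta - C_alpha)
f_alpha = (69.2 - 49.8) / (69.2 - 19.0) = 0.386454
m_alpha = f_alpha * m_total = 0.386454 * 3374 = 1304 g


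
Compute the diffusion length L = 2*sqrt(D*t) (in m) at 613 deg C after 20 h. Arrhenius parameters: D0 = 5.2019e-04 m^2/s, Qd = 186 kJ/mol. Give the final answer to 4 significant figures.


Step 1: D = D0 * exp(-Qd/(R*T))
T = 886.15 K
D = 5.2019e-04 * exp(-186e3 / (8.314 * 886.15)) = 5.64788e-15 m^2/s
Step 2: L = 2*sqrt(D*t)
t = 20 h = 72000 s
L = 2*sqrt(5.64788e-15 * 72000) = 4.033e-05 m


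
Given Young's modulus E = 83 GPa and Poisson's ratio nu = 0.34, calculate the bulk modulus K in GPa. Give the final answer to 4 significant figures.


K = E / (3*(1-2*nu))
K = 83 / (3*(1-2*0.34))
K = 86.46 GPa


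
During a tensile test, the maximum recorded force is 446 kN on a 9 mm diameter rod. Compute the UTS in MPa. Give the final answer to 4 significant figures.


A0 = pi*(d/2)^2 = pi*(9/2)^2 = 63.6173 mm^2
UTS = F_max / A0 = 446*1000 / 63.6173
UTS = 7011 MPa


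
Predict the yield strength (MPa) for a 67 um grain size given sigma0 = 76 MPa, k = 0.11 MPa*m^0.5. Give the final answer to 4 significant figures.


sigma_y = sigma0 + k / sqrt(d)
d = 67 um = 6.7e-05 m
sigma_y = 76 + 0.11 / sqrt(6.7e-05)
sigma_y = 89.44 MPa
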